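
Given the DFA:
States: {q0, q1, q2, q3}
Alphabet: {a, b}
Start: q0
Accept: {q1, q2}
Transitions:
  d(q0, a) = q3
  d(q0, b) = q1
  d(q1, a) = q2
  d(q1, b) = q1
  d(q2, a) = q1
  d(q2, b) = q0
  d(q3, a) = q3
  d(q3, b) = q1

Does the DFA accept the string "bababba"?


Trace: q0 -> q1 -> q2 -> q0 -> q3 -> q1 -> q1 -> q2
Final state: q2
Accept states: {q1, q2}

Yes, accepted (final state q2 is an accept state)


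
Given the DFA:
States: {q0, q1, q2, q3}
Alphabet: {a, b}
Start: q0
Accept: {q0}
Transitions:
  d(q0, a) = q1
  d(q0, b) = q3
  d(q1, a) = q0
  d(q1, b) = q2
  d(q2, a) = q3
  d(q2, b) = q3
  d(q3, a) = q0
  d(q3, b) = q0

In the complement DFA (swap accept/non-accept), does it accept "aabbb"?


Trace: q0 -> q1 -> q0 -> q3 -> q0 -> q3
Final: q3
Original accept: {q0}
Complement: q3 is not in original accept

Yes, complement accepts (original rejects)


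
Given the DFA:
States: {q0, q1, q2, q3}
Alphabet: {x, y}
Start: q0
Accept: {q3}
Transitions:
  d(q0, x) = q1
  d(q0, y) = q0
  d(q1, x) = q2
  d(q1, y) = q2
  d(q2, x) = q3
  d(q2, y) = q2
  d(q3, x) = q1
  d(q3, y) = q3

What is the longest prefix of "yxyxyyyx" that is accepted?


Run the DFA, marking each prefix where the state is accepting:
  "" -> q0 [reject]
  "y" -> q0 [reject]
  "yx" -> q1 [reject]
  "yxy" -> q2 [reject]
  "yxyx" -> q3 [accept]
  "yxyxy" -> q3 [accept]
  "yxyxyy" -> q3 [accept]
  "yxyxyyy" -> q3 [accept]
  "yxyxyyyx" -> q1 [reject]

"yxyxyyy"


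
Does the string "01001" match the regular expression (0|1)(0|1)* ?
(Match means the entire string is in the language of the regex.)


|string| = 5; first = '0'; last = '1'

Yes, "01001" matches (0|1)(0|1)*


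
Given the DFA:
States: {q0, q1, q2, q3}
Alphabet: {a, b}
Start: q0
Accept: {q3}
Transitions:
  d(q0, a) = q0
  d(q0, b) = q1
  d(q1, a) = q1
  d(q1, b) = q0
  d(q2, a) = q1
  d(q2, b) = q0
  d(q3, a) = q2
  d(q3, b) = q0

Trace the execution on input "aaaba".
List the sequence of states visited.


Input: aaaba
d(q0, a) = q0
d(q0, a) = q0
d(q0, a) = q0
d(q0, b) = q1
d(q1, a) = q1


q0 -> q0 -> q0 -> q0 -> q1 -> q1


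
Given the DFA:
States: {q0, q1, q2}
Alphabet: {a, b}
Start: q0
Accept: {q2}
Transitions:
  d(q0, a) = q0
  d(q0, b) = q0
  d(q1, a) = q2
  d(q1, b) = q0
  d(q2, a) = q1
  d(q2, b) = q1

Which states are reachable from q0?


BFS from q0:
  layer 0: {q0}

{q0}


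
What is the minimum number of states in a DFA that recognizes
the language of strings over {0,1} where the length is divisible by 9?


States track (length) mod 9.
Need 9 states: one per remainder 0..8; accept = remainder 0.

9


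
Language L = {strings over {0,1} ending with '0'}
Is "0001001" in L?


last symbol = '1'

No, "0001001" is not in L


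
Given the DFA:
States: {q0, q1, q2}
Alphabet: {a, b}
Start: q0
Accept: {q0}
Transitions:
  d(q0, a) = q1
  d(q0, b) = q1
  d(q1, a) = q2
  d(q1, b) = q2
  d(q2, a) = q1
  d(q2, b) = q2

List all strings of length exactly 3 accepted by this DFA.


All strings of length 3: 8 total
Accepted: 0

None


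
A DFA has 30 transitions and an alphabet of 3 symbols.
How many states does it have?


Each state has exactly one transition per symbol.
states = transitions / |alphabet| = 30 / 3 = 10

10


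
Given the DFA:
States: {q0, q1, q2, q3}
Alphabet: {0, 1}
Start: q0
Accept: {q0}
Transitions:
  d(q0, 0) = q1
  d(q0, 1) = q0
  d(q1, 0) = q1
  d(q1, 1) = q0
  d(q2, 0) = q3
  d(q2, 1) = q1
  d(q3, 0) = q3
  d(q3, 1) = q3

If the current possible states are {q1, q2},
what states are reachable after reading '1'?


Apply transition on '1' from each current state:
  d(q1, 1) = q0
  d(q2, 1) = q1

{q0, q1}


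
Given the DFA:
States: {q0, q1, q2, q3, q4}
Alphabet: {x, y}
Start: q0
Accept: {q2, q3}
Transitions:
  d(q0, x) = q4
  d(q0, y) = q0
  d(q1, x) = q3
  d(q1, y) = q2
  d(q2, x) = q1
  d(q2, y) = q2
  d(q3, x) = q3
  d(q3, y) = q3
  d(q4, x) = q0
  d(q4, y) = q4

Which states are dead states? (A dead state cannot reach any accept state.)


Forward reachability from each state:
  q0 -> reaches {q0, q4}, no accept state (dead)
  q1 -> reaches accept state q2 (live)
  q2 -> reaches accept state q2 (live)
  q3 -> reaches accept state q3 (live)
  q4 -> reaches {q0, q4}, no accept state (dead)

{q0, q4}


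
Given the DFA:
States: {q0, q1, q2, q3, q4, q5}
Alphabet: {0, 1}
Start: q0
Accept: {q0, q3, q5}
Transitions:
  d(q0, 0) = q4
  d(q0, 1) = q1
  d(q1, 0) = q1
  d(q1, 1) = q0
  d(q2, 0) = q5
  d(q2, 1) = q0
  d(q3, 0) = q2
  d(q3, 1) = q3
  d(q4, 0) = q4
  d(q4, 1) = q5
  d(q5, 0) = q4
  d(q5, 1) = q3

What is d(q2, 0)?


Looking up transition d(q2, 0)

q5


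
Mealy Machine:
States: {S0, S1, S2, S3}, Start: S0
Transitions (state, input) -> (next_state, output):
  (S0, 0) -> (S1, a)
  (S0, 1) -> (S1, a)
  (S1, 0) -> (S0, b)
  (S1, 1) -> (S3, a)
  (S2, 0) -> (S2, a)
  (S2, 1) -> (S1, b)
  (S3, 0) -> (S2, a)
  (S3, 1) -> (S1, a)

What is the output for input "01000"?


Step-by-step:
  (S0, 0) -> (S1, a)
  (S1, 1) -> (S3, a)
  (S3, 0) -> (S2, a)
  (S2, 0) -> (S2, a)
  (S2, 0) -> (S2, a)

"aaaaa"


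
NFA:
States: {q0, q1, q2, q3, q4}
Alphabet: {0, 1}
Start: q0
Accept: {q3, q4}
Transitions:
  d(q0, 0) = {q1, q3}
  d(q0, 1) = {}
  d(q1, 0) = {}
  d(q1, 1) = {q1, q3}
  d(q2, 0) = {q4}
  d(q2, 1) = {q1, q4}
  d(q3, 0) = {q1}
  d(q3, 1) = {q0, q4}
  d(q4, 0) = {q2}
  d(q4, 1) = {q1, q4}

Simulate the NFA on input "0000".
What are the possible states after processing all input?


Start: {q0}
  --0--> {q1, q3}
  --0--> {q1}
  --0--> {}
  --0--> {}

{} (empty set, no valid transitions)


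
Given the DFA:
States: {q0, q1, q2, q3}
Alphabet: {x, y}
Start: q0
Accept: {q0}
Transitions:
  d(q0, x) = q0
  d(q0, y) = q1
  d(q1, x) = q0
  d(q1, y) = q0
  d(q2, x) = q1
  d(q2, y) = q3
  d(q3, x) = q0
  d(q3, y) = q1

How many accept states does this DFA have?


Accept states listed: {q0}
Counting: q0(1)

1


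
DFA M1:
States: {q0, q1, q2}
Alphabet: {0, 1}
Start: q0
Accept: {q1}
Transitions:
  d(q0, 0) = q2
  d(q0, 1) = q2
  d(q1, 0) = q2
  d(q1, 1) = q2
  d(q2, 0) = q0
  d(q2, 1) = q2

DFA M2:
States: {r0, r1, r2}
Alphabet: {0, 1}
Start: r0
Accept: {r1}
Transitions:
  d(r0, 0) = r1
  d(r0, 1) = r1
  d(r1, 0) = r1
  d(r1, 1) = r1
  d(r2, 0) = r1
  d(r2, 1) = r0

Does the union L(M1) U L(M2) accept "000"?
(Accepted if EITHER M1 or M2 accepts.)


M1: final=q2 accepted=False
M2: final=r1 accepted=True

Yes, union accepts


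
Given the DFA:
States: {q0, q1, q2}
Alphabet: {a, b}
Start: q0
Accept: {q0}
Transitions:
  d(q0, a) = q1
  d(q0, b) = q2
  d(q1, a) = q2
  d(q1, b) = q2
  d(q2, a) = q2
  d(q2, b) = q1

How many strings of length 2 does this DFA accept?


Enumerating all length-2 strings:
  "aa" -> q2 [reject]
  "ab" -> q2 [reject]
  "ba" -> q2 [reject]
  "bb" -> q1 [reject]

0 out of 4


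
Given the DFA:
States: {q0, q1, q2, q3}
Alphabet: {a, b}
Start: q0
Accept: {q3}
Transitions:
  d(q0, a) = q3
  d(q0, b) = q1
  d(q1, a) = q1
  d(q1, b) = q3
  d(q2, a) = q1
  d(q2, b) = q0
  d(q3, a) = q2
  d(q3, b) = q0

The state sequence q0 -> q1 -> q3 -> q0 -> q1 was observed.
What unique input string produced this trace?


Trace back each transition to find the symbol:
  q0 --[b]--> q1
  q1 --[b]--> q3
  q3 --[b]--> q0
  q0 --[b]--> q1

"bbbb"


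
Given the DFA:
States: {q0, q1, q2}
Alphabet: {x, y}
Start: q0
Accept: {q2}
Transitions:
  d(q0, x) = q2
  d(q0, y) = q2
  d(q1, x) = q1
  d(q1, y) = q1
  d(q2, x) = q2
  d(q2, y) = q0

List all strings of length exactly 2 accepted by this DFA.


All strings of length 2: 4 total
Accepted: 2

"xx", "yx"


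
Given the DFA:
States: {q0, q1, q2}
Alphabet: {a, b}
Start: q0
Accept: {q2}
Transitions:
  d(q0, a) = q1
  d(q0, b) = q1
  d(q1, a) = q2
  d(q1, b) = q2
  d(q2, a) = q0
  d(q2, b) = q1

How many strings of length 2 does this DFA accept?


Enumerating all length-2 strings:
  "aa" -> q2 [accept]
  "ab" -> q2 [accept]
  "ba" -> q2 [accept]
  "bb" -> q2 [accept]

4 out of 4


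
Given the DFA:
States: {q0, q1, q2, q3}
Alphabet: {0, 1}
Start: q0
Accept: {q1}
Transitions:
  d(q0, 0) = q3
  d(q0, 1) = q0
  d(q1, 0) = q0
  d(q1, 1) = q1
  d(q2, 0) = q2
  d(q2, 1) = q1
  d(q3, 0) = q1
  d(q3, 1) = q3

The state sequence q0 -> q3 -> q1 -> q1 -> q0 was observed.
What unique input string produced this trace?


Trace back each transition to find the symbol:
  q0 --[0]--> q3
  q3 --[0]--> q1
  q1 --[1]--> q1
  q1 --[0]--> q0

"0010"


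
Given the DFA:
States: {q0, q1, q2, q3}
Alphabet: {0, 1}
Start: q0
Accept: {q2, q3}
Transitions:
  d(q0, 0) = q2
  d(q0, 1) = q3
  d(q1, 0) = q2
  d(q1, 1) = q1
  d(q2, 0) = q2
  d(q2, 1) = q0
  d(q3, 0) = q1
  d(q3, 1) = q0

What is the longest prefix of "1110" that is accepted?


Run the DFA, marking each prefix where the state is accepting:
  "" -> q0 [reject]
  "1" -> q3 [accept]
  "11" -> q0 [reject]
  "111" -> q3 [accept]
  "1110" -> q1 [reject]

"111"


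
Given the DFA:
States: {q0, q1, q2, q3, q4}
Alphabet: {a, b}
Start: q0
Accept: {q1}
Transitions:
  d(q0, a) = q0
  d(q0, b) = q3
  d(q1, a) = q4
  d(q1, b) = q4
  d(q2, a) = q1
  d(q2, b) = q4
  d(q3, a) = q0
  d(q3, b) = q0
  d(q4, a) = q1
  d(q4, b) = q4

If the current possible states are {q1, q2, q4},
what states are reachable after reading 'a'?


Apply transition on 'a' from each current state:
  d(q1, a) = q4
  d(q2, a) = q1
  d(q4, a) = q1

{q1, q4}


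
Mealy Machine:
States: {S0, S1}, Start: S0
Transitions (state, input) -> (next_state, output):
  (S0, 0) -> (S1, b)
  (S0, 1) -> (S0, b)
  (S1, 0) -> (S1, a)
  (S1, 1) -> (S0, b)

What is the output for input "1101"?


Step-by-step:
  (S0, 1) -> (S0, b)
  (S0, 1) -> (S0, b)
  (S0, 0) -> (S1, b)
  (S1, 1) -> (S0, b)

"bbbb"


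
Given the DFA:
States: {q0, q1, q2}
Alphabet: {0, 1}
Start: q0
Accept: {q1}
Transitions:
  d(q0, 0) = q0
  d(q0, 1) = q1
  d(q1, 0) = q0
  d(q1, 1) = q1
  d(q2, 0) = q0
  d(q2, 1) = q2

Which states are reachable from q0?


BFS from q0:
  layer 0: {q0}
  layer 1: {q1}

{q0, q1}


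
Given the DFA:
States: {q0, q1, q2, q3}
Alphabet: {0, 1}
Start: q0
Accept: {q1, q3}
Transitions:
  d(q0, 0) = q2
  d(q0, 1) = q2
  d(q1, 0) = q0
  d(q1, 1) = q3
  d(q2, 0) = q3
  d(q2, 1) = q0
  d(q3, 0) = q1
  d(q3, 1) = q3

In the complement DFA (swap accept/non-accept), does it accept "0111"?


Trace: q0 -> q2 -> q0 -> q2 -> q0
Final: q0
Original accept: {q1, q3}
Complement: q0 is not in original accept

Yes, complement accepts (original rejects)


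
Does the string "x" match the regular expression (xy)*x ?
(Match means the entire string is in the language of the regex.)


|string| = 1; first = 'x'; last = 'x'

Yes, "x" matches (xy)*x


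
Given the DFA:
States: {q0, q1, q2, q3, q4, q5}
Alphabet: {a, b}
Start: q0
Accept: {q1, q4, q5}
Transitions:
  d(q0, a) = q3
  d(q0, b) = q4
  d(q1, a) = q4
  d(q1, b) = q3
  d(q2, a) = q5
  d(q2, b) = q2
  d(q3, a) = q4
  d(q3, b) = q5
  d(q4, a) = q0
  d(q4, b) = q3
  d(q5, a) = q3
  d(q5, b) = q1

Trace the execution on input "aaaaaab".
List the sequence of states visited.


Input: aaaaaab
d(q0, a) = q3
d(q3, a) = q4
d(q4, a) = q0
d(q0, a) = q3
d(q3, a) = q4
d(q4, a) = q0
d(q0, b) = q4


q0 -> q3 -> q4 -> q0 -> q3 -> q4 -> q0 -> q4


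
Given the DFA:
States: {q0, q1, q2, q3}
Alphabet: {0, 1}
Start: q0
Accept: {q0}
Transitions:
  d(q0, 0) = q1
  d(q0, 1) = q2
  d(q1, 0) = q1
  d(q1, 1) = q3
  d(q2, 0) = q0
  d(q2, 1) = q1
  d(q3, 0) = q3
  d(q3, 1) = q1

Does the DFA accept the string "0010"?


Trace: q0 -> q1 -> q1 -> q3 -> q3
Final state: q3
Accept states: {q0}

No, rejected (final state q3 is not an accept state)


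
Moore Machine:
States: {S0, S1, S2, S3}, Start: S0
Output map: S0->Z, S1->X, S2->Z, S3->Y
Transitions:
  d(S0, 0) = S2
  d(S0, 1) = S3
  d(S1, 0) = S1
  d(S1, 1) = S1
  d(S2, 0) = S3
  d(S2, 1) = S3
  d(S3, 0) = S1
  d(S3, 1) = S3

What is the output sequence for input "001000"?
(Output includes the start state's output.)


Start: S0 (output Z)
  --0--> S2 (output Z)
  --0--> S3 (output Y)
  --1--> S3 (output Y)
  --0--> S1 (output X)
  --0--> S1 (output X)
  --0--> S1 (output X)

"ZZYYXXX"


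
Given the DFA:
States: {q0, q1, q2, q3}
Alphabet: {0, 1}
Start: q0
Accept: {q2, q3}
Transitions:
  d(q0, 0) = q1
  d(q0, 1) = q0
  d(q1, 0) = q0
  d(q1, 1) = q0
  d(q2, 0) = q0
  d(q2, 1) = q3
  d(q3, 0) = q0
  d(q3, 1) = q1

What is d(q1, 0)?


Looking up transition d(q1, 0)

q0


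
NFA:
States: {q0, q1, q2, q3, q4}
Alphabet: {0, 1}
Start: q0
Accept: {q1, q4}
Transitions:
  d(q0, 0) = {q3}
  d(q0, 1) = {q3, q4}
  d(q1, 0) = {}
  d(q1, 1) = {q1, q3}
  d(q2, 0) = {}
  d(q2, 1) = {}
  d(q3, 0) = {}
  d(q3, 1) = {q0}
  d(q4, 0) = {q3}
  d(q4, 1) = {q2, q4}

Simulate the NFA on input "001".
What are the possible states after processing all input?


Start: {q0}
  --0--> {q3}
  --0--> {}
  --1--> {}

{} (empty set, no valid transitions)


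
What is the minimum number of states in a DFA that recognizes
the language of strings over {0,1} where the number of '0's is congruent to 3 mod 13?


States track (count of '0') mod 13.
Need 13 states: one per remainder 0..12; accept = remainder 3.

13


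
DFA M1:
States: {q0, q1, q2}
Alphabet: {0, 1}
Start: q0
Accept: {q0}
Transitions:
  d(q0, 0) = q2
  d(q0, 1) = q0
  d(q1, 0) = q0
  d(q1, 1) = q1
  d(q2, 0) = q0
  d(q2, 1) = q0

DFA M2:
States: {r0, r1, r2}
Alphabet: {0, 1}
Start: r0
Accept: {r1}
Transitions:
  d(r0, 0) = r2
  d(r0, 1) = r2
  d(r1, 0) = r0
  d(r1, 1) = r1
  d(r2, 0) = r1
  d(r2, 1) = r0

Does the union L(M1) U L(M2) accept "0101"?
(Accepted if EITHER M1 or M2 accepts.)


M1: final=q0 accepted=True
M2: final=r0 accepted=False

Yes, union accepts


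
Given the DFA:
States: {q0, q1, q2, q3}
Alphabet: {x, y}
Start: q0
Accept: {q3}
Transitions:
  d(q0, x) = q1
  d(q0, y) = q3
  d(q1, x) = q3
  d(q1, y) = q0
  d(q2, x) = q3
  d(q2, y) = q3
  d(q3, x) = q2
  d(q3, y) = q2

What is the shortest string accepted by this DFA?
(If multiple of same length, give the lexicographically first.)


BFS by string length (lex-first path to each state shown):
  len 0: q0<-""
  len 1: q1<-"x", q3<-"y"
Found accept state at length 1.

"y"


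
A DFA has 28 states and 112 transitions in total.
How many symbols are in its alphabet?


Each state has exactly one transition per symbol.
|alphabet| = transitions / states = 112 / 28 = 4

4


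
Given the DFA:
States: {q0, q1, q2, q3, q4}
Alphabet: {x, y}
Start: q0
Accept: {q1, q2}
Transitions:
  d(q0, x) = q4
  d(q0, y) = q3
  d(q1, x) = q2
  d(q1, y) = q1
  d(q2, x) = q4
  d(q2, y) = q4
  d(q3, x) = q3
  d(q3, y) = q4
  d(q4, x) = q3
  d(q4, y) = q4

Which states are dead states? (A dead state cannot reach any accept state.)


Forward reachability from each state:
  q0 -> reaches {q0, q3, q4}, no accept state (dead)
  q1 -> reaches accept state q1 (live)
  q2 -> reaches accept state q2 (live)
  q3 -> reaches {q3, q4}, no accept state (dead)
  q4 -> reaches {q3, q4}, no accept state (dead)

{q0, q3, q4}


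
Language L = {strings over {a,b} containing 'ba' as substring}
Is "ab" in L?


'ba' does not occur

No, "ab" is not in L


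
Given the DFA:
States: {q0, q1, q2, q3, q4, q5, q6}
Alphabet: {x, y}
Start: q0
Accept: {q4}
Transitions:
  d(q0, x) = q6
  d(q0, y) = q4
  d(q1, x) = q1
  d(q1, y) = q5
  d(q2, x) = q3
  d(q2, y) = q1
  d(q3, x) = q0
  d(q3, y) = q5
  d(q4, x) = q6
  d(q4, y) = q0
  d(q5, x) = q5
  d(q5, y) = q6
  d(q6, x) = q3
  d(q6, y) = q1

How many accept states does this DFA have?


Accept states listed: {q4}
Counting: q4(1)

1


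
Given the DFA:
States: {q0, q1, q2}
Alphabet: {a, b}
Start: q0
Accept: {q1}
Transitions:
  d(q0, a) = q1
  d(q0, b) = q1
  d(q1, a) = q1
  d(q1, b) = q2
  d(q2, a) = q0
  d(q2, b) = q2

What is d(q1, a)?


Looking up transition d(q1, a)

q1


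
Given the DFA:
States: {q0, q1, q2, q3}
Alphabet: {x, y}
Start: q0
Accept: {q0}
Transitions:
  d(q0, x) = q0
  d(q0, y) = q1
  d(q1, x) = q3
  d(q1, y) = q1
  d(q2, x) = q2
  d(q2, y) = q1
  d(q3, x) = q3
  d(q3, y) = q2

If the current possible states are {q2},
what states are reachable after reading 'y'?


Apply transition on 'y' from each current state:
  d(q2, y) = q1

{q1}


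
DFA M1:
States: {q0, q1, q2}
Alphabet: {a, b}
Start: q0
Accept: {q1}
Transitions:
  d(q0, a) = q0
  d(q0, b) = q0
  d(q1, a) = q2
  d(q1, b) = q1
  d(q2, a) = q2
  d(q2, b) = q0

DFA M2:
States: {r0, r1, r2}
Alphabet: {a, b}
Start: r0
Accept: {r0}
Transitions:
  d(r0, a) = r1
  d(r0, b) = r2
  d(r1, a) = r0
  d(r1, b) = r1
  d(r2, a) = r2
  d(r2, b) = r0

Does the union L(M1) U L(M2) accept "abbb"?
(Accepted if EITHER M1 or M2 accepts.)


M1: final=q0 accepted=False
M2: final=r1 accepted=False

No, union rejects (neither accepts)


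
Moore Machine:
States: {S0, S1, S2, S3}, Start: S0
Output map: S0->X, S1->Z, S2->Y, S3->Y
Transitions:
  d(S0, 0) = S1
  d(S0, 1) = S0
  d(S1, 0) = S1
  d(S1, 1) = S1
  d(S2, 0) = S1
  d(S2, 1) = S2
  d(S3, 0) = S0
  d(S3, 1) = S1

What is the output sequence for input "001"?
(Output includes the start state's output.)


Start: S0 (output X)
  --0--> S1 (output Z)
  --0--> S1 (output Z)
  --1--> S1 (output Z)

"XZZZ"


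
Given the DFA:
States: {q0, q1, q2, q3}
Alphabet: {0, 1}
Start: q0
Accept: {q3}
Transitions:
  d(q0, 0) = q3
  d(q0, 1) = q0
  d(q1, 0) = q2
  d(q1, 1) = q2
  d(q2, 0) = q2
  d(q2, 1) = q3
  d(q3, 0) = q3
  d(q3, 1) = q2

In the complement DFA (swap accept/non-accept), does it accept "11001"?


Trace: q0 -> q0 -> q0 -> q3 -> q3 -> q2
Final: q2
Original accept: {q3}
Complement: q2 is not in original accept

Yes, complement accepts (original rejects)


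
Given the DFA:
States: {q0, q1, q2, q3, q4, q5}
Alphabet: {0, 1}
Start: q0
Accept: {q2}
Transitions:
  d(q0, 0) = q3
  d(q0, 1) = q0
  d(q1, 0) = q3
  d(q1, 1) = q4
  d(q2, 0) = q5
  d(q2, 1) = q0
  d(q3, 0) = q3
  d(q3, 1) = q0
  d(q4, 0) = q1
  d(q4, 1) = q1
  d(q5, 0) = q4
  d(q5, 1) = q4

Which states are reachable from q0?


BFS from q0:
  layer 0: {q0}
  layer 1: {q3}

{q0, q3}


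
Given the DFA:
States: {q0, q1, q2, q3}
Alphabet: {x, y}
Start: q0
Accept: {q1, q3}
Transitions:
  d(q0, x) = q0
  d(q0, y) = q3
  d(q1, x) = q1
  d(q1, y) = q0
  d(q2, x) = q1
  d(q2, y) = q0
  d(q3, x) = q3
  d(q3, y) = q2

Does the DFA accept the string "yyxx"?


Trace: q0 -> q3 -> q2 -> q1 -> q1
Final state: q1
Accept states: {q1, q3}

Yes, accepted (final state q1 is an accept state)


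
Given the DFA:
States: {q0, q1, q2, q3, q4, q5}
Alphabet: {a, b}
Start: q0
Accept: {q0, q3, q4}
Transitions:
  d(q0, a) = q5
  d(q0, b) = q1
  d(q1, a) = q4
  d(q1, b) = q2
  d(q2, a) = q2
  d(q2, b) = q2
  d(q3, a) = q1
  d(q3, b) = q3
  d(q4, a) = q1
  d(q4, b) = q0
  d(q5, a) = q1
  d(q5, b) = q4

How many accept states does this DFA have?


Accept states listed: {q0, q3, q4}
Counting: q0(1) q3(2) q4(3)

3


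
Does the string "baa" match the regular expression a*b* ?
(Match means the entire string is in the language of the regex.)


|string| = 3; first = 'b'; last = 'a'

No, "baa" does not match a*b*


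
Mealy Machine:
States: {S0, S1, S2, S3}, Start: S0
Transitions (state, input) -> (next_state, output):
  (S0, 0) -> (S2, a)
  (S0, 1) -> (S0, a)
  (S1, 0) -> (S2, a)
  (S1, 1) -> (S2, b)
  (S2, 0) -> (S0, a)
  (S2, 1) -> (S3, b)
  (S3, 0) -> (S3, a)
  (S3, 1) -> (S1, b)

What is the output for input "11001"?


Step-by-step:
  (S0, 1) -> (S0, a)
  (S0, 1) -> (S0, a)
  (S0, 0) -> (S2, a)
  (S2, 0) -> (S0, a)
  (S0, 1) -> (S0, a)

"aaaaa"


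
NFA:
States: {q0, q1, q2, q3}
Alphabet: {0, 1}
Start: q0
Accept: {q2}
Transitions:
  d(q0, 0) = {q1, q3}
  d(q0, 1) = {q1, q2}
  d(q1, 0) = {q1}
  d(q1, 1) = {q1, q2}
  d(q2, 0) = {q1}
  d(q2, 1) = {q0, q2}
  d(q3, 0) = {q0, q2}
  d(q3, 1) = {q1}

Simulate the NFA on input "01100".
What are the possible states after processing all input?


Start: {q0}
  --0--> {q1, q3}
  --1--> {q1, q2}
  --1--> {q0, q1, q2}
  --0--> {q1, q3}
  --0--> {q0, q1, q2}

{q0, q1, q2}


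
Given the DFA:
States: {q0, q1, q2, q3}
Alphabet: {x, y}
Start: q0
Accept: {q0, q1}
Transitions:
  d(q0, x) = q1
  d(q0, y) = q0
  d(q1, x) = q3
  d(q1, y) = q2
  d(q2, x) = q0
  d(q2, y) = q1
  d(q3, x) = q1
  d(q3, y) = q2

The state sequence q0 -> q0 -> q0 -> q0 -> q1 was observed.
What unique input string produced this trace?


Trace back each transition to find the symbol:
  q0 --[y]--> q0
  q0 --[y]--> q0
  q0 --[y]--> q0
  q0 --[x]--> q1

"yyyx"


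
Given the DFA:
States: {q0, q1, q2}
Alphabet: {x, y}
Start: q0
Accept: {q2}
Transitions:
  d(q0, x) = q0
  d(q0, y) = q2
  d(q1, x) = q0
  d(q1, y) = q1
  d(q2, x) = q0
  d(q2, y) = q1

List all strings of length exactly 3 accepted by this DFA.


All strings of length 3: 8 total
Accepted: 2

"xxy", "yxy"


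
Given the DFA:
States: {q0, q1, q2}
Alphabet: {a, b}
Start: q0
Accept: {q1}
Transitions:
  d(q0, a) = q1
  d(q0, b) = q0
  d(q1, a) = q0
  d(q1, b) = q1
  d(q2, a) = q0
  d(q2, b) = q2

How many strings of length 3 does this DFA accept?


Enumerating all length-3 strings:
  "aaa" -> q1 [accept]
  "aab" -> q0 [reject]
  "aba" -> q0 [reject]
  "abb" -> q1 [accept]
  "baa" -> q0 [reject]
  "bab" -> q1 [accept]
  "bba" -> q1 [accept]
  "bbb" -> q0 [reject]

4 out of 8


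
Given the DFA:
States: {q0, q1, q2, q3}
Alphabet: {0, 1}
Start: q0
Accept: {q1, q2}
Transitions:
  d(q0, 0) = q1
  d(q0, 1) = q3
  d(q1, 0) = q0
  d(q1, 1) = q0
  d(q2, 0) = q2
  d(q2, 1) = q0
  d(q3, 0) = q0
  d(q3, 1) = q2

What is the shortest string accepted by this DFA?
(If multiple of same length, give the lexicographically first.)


BFS by string length (lex-first path to each state shown):
  len 0: q0<-""
  len 1: q1<-"0", q3<-"1"
Found accept state at length 1.

"0"


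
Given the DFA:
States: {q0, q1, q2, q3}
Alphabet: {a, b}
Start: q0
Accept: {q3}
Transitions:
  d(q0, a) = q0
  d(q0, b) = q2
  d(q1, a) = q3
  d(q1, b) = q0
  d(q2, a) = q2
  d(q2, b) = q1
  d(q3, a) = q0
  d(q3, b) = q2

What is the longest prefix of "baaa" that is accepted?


Run the DFA, marking each prefix where the state is accepting:
  "" -> q0 [reject]
  "b" -> q2 [reject]
  "ba" -> q2 [reject]
  "baa" -> q2 [reject]
  "baaa" -> q2 [reject]

No prefix is accepted


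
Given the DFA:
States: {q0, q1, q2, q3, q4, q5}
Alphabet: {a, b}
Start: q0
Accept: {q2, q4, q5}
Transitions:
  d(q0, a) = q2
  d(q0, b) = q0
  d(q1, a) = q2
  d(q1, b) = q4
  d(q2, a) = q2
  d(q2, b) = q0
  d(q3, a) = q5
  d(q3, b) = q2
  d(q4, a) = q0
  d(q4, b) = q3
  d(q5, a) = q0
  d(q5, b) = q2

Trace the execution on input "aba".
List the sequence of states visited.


Input: aba
d(q0, a) = q2
d(q2, b) = q0
d(q0, a) = q2


q0 -> q2 -> q0 -> q2


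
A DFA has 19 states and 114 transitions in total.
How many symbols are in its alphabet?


Each state has exactly one transition per symbol.
|alphabet| = transitions / states = 114 / 19 = 6

6


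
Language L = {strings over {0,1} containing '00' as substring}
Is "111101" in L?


'00' does not occur

No, "111101" is not in L


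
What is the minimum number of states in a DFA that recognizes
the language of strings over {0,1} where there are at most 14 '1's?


States: count = 0, 1, ..., 14 (all accepting; 15 states), plus a dead state for count > 14.
Total: 15 + 1 = 16.

16


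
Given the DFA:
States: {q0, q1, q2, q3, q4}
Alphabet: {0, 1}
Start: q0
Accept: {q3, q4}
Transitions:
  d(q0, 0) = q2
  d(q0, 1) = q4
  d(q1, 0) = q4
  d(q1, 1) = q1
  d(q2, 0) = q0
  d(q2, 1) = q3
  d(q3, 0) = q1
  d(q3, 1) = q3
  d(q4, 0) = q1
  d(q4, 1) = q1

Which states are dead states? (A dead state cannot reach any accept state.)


Forward reachability from each state:
  q0 -> reaches accept state q3 (live)
  q1 -> reaches accept state q4 (live)
  q2 -> reaches accept state q3 (live)
  q3 -> reaches accept state q3 (live)
  q4 -> reaches accept state q4 (live)

None (all states can reach an accept state)


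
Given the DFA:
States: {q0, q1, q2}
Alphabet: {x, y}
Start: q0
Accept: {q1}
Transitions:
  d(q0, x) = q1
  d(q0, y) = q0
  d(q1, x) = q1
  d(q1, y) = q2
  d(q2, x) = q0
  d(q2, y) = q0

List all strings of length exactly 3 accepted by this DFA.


All strings of length 3: 8 total
Accepted: 3

"xxx", "yxx", "yyx"


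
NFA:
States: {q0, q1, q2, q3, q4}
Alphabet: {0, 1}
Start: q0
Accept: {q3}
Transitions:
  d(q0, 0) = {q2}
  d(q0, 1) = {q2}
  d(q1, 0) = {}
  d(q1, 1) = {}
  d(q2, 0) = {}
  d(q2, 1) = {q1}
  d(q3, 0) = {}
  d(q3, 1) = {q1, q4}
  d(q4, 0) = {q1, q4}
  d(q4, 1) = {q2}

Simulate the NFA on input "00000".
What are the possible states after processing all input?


Start: {q0}
  --0--> {q2}
  --0--> {}
  --0--> {}
  --0--> {}
  --0--> {}

{} (empty set, no valid transitions)


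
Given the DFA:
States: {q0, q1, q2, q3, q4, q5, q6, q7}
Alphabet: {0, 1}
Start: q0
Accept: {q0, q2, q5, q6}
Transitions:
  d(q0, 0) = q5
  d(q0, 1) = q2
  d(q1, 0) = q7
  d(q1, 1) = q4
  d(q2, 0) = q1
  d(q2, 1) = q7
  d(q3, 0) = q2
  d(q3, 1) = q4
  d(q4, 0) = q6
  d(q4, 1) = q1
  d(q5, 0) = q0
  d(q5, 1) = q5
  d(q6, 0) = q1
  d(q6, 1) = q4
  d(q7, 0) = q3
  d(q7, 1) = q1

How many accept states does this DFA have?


Accept states listed: {q0, q2, q5, q6}
Counting: q0(1) q2(2) q5(3) q6(4)

4


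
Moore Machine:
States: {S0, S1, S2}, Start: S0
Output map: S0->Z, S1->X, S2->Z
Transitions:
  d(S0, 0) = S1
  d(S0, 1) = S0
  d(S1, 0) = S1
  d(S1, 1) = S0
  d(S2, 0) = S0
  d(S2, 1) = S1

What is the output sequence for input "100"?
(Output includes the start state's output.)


Start: S0 (output Z)
  --1--> S0 (output Z)
  --0--> S1 (output X)
  --0--> S1 (output X)

"ZZXX"


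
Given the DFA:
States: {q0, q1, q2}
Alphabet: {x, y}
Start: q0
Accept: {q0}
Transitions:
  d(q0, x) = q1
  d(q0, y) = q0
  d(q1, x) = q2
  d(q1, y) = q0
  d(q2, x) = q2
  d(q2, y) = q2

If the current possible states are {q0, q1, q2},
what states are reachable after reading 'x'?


Apply transition on 'x' from each current state:
  d(q0, x) = q1
  d(q1, x) = q2
  d(q2, x) = q2

{q1, q2}


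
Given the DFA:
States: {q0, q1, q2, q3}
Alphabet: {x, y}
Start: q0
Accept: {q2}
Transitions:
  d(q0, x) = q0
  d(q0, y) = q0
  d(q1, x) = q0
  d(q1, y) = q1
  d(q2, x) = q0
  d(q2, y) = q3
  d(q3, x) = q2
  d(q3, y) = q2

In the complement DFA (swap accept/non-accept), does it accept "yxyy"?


Trace: q0 -> q0 -> q0 -> q0 -> q0
Final: q0
Original accept: {q2}
Complement: q0 is not in original accept

Yes, complement accepts (original rejects)


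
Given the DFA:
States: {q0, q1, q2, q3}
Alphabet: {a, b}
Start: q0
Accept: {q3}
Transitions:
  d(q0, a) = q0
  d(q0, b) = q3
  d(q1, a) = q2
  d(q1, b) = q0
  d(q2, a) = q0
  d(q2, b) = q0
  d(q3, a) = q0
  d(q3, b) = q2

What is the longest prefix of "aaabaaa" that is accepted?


Run the DFA, marking each prefix where the state is accepting:
  "" -> q0 [reject]
  "a" -> q0 [reject]
  "aa" -> q0 [reject]
  "aaa" -> q0 [reject]
  "aaab" -> q3 [accept]
  "aaaba" -> q0 [reject]
  "aaabaa" -> q0 [reject]
  "aaabaaa" -> q0 [reject]

"aaab"


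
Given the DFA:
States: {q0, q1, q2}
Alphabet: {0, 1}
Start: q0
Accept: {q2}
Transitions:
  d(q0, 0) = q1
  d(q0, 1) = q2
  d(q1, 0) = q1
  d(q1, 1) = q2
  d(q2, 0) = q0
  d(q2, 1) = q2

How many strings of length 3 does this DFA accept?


Enumerating all length-3 strings:
  "000" -> q1 [reject]
  "001" -> q2 [accept]
  "010" -> q0 [reject]
  "011" -> q2 [accept]
  "100" -> q1 [reject]
  "101" -> q2 [accept]
  "110" -> q0 [reject]
  "111" -> q2 [accept]

4 out of 8


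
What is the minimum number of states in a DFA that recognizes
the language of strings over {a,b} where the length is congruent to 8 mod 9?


States track (length) mod 9.
Need 9 states: one per remainder 0..8; accept = remainder 8.

9


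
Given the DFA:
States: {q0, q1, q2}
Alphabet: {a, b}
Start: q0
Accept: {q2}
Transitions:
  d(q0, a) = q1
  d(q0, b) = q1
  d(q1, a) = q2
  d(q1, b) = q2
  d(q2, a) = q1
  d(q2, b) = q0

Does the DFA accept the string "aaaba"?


Trace: q0 -> q1 -> q2 -> q1 -> q2 -> q1
Final state: q1
Accept states: {q2}

No, rejected (final state q1 is not an accept state)


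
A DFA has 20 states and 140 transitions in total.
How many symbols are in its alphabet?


Each state has exactly one transition per symbol.
|alphabet| = transitions / states = 140 / 20 = 7

7


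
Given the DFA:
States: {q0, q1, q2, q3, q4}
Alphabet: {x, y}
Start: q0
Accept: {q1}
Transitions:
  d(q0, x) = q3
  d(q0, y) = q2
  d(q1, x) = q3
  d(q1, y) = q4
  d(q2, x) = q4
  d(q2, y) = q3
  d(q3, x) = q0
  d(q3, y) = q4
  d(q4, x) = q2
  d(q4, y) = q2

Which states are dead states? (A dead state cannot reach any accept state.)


Forward reachability from each state:
  q0 -> reaches {q0, q2, q3, q4}, no accept state (dead)
  q1 -> reaches accept state q1 (live)
  q2 -> reaches {q0, q2, q3, q4}, no accept state (dead)
  q3 -> reaches {q0, q2, q3, q4}, no accept state (dead)
  q4 -> reaches {q0, q2, q3, q4}, no accept state (dead)

{q0, q2, q3, q4}


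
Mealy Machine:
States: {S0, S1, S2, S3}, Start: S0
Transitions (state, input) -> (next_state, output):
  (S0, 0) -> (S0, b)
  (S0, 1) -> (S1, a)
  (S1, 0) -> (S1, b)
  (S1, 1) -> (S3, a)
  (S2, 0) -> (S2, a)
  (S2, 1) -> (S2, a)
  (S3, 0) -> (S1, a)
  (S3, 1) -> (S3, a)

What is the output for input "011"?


Step-by-step:
  (S0, 0) -> (S0, b)
  (S0, 1) -> (S1, a)
  (S1, 1) -> (S3, a)

"baa"


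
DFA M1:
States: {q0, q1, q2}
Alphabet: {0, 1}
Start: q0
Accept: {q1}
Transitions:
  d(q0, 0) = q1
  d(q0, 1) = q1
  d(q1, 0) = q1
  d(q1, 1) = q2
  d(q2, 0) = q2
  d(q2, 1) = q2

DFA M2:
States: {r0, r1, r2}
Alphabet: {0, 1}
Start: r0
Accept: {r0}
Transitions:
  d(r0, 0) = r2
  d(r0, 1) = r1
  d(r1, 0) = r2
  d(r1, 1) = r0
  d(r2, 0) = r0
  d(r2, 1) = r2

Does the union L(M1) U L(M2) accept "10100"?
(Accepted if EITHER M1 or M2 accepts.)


M1: final=q2 accepted=False
M2: final=r2 accepted=False

No, union rejects (neither accepts)


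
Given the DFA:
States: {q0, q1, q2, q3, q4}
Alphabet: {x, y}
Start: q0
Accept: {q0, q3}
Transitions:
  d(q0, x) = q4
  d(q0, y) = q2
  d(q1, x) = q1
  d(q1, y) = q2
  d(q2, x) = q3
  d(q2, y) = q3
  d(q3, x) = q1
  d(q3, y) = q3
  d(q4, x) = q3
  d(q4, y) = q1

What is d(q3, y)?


Looking up transition d(q3, y)

q3


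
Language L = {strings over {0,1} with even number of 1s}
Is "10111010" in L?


count('1') = 5; 5 mod 2 = 1

No, "10111010" is not in L


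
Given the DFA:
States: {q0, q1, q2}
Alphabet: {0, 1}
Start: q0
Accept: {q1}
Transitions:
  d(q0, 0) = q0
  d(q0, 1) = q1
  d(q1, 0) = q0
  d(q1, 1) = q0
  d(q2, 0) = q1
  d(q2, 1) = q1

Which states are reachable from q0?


BFS from q0:
  layer 0: {q0}
  layer 1: {q1}

{q0, q1}


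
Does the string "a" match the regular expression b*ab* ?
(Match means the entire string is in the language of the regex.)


|string| = 1; first = 'a'; last = 'a'

Yes, "a" matches b*ab*


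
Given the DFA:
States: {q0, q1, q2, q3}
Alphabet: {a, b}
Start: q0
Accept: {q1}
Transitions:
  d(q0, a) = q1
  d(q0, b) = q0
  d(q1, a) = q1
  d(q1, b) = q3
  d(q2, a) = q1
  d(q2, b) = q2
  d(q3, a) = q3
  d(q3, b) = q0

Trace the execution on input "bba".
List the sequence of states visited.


Input: bba
d(q0, b) = q0
d(q0, b) = q0
d(q0, a) = q1


q0 -> q0 -> q0 -> q1


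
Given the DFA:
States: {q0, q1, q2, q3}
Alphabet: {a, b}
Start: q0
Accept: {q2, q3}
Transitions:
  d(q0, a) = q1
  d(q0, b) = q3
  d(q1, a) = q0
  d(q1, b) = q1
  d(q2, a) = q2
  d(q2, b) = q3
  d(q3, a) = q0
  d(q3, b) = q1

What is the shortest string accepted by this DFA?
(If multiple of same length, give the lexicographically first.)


BFS by string length (lex-first path to each state shown):
  len 0: q0<-""
  len 1: q1<-"a", q3<-"b"
Found accept state at length 1.

"b"


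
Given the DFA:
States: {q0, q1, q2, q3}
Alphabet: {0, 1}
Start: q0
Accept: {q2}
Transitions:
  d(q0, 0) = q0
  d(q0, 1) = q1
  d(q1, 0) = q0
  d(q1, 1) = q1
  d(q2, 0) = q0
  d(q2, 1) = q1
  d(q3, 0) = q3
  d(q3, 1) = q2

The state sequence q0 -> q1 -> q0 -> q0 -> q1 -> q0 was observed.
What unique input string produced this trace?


Trace back each transition to find the symbol:
  q0 --[1]--> q1
  q1 --[0]--> q0
  q0 --[0]--> q0
  q0 --[1]--> q1
  q1 --[0]--> q0

"10010"


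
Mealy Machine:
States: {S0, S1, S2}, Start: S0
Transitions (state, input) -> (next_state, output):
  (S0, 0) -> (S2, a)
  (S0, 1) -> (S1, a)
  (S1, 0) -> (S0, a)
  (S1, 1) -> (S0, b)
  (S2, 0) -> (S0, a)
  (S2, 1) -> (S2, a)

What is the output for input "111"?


Step-by-step:
  (S0, 1) -> (S1, a)
  (S1, 1) -> (S0, b)
  (S0, 1) -> (S1, a)

"aba"


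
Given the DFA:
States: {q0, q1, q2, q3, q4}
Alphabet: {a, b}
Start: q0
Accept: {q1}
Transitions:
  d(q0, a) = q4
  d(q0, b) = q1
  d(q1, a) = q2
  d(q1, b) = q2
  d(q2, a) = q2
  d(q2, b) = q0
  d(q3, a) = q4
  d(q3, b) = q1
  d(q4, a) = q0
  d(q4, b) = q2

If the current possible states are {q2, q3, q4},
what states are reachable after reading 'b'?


Apply transition on 'b' from each current state:
  d(q2, b) = q0
  d(q3, b) = q1
  d(q4, b) = q2

{q0, q1, q2}


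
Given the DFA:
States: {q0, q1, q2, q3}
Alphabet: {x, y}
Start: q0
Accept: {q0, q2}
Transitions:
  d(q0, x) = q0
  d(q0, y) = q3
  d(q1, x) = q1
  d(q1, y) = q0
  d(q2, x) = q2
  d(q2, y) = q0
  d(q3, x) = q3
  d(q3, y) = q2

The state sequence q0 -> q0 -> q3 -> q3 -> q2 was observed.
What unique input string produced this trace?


Trace back each transition to find the symbol:
  q0 --[x]--> q0
  q0 --[y]--> q3
  q3 --[x]--> q3
  q3 --[y]--> q2

"xyxy"


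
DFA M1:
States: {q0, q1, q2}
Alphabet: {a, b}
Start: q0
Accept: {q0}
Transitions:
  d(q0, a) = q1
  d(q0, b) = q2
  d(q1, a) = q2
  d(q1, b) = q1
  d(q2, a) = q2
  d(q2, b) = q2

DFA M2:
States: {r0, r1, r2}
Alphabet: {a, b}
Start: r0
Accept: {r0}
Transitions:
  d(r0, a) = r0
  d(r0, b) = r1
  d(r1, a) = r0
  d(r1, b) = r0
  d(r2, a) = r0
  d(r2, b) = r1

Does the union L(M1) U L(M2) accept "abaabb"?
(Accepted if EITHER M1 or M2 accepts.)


M1: final=q2 accepted=False
M2: final=r0 accepted=True

Yes, union accepts


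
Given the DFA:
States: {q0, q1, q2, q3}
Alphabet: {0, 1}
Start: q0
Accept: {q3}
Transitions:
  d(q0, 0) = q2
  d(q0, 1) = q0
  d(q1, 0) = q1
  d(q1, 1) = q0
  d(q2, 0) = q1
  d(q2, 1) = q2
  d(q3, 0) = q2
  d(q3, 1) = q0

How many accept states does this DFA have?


Accept states listed: {q3}
Counting: q3(1)

1


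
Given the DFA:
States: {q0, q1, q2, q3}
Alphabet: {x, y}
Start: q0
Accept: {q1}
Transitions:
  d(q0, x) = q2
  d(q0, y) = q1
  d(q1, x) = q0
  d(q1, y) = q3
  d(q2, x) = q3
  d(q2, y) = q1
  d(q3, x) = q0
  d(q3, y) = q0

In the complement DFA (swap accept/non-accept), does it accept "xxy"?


Trace: q0 -> q2 -> q3 -> q0
Final: q0
Original accept: {q1}
Complement: q0 is not in original accept

Yes, complement accepts (original rejects)


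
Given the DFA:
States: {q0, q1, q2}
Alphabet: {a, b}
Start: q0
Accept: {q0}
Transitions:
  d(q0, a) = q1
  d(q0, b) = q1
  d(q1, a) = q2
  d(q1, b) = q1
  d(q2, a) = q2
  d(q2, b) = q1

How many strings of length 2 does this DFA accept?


Enumerating all length-2 strings:
  "aa" -> q2 [reject]
  "ab" -> q1 [reject]
  "ba" -> q2 [reject]
  "bb" -> q1 [reject]

0 out of 4


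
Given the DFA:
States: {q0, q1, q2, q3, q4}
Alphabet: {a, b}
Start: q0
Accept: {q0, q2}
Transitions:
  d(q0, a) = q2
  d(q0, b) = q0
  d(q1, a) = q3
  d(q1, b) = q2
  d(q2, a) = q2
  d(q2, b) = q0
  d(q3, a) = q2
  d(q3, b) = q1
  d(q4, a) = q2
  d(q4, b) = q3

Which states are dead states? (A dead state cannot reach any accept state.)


Forward reachability from each state:
  q0 -> reaches accept state q0 (live)
  q1 -> reaches accept state q0 (live)
  q2 -> reaches accept state q0 (live)
  q3 -> reaches accept state q0 (live)
  q4 -> reaches accept state q0 (live)

None (all states can reach an accept state)


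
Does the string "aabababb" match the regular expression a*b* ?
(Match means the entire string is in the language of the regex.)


|string| = 8; first = 'a'; last = 'b'

No, "aabababb" does not match a*b*


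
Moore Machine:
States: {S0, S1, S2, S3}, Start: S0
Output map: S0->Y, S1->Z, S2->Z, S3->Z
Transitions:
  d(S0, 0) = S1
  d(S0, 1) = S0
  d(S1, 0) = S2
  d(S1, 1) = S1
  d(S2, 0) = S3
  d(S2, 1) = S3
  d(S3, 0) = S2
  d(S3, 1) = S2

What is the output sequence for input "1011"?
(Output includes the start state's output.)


Start: S0 (output Y)
  --1--> S0 (output Y)
  --0--> S1 (output Z)
  --1--> S1 (output Z)
  --1--> S1 (output Z)

"YYZZZ"


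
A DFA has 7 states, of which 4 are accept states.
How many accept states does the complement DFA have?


Complement swaps accept and non-accept states.
7 - 4 = 3

3


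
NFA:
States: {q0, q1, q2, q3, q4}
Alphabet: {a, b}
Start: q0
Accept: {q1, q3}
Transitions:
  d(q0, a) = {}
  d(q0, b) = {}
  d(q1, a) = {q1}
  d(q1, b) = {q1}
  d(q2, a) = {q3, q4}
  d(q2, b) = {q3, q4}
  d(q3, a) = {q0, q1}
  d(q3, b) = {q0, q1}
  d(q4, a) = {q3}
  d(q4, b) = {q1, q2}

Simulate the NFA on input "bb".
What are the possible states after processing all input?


Start: {q0}
  --b--> {}
  --b--> {}

{} (empty set, no valid transitions)


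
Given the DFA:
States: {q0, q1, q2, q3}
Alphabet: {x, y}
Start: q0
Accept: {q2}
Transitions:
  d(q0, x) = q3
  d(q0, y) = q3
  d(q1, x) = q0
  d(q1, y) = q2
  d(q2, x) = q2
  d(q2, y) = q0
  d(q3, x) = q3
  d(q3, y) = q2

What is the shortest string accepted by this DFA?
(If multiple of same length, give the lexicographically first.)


BFS by string length (lex-first path to each state shown):
  len 0: q0<-""
  len 1: q3<-"x"
  len 2: q2<-"xy", q3<-"xx"
Found accept state at length 2.

"xy"


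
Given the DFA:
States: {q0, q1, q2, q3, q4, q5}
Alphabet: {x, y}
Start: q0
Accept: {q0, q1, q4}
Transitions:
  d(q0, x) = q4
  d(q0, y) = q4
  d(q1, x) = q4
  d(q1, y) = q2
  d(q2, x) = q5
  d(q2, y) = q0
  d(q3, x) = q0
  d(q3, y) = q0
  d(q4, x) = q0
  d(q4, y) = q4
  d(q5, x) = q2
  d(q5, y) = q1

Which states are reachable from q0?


BFS from q0:
  layer 0: {q0}
  layer 1: {q4}

{q0, q4}


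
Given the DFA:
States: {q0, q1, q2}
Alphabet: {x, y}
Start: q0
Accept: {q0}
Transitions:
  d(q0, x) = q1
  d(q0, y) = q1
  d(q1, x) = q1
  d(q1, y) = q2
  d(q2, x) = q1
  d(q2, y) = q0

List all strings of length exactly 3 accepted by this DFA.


All strings of length 3: 8 total
Accepted: 2

"xyy", "yyy"


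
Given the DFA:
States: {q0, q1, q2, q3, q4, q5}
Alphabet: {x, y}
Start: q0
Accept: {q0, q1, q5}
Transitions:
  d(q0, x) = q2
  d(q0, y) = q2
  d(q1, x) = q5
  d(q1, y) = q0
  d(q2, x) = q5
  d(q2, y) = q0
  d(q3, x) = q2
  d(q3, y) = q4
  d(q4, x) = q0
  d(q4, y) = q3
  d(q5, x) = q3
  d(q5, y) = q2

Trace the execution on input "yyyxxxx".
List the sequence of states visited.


Input: yyyxxxx
d(q0, y) = q2
d(q2, y) = q0
d(q0, y) = q2
d(q2, x) = q5
d(q5, x) = q3
d(q3, x) = q2
d(q2, x) = q5


q0 -> q2 -> q0 -> q2 -> q5 -> q3 -> q2 -> q5


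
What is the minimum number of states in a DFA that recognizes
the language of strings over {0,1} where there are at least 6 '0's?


States: count = 0, 1, ..., 5, and a final '>= 6' state.
Total: 6 + 1 = 7. Accept = '>= 6' state.

7


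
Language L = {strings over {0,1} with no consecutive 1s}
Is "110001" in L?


'11' occurs at index 0

No, "110001" is not in L


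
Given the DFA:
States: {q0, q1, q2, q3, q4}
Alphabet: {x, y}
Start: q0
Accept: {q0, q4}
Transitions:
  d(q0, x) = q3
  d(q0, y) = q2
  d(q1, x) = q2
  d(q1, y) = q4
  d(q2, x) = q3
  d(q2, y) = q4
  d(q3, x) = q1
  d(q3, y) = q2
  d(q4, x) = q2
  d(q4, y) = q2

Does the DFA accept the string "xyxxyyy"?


Trace: q0 -> q3 -> q2 -> q3 -> q1 -> q4 -> q2 -> q4
Final state: q4
Accept states: {q0, q4}

Yes, accepted (final state q4 is an accept state)


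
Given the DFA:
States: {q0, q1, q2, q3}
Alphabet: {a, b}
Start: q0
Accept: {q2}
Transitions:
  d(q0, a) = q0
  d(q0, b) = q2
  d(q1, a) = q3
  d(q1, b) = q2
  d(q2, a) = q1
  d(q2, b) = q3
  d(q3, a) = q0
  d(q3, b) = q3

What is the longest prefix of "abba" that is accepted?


Run the DFA, marking each prefix where the state is accepting:
  "" -> q0 [reject]
  "a" -> q0 [reject]
  "ab" -> q2 [accept]
  "abb" -> q3 [reject]
  "abba" -> q0 [reject]

"ab"
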